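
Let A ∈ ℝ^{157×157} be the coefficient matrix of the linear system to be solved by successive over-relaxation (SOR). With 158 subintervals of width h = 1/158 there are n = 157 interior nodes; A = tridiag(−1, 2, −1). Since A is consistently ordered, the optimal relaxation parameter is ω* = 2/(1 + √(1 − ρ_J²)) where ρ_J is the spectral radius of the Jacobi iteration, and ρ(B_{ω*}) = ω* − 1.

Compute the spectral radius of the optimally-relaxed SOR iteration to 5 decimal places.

ρ_SOR = 0.96101

ρ_J = max_k |cos(kπ/158)| = cos(π/158) = 0.99980
√(1 − cos²(π/158)) = sin(π/158) ≈ 0.019882.
[ω*] 2 ÷ (1 + 0.019882) = 2 ÷ 1.019882 = 1.96101.
ρ_SOR = ω* − 1 = 1.96101 − 1 = 0.96101.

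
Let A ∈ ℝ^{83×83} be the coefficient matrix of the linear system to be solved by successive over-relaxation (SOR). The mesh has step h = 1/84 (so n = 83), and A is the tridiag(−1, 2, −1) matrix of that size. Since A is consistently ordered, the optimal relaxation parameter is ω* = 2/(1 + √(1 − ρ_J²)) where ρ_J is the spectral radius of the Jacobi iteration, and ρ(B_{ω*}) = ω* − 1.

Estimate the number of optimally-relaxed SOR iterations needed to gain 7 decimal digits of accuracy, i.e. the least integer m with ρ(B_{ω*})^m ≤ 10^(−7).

m = 216

[ρ_J] n=83: ρ(B_J) = cos(π/(n+1)) = cos(π/84) = 0.9993007.
root = sin(π/84) = 0.0373912  (since 1−cos² = sin²).
ω* = 2/(1 + 0.0373912) = 2/1.0373912 = 1.9279130.
ρ(B_{ω*}) = ω*−1 = 0.9279130
ρ_SOR^m ≤ 10^(−7) ⇔ m ≥ 7·ln10/(−ln 0.9279130) = 16.1181/0.0748173 = 215.433; m = ⌈215.433⌉ = 216.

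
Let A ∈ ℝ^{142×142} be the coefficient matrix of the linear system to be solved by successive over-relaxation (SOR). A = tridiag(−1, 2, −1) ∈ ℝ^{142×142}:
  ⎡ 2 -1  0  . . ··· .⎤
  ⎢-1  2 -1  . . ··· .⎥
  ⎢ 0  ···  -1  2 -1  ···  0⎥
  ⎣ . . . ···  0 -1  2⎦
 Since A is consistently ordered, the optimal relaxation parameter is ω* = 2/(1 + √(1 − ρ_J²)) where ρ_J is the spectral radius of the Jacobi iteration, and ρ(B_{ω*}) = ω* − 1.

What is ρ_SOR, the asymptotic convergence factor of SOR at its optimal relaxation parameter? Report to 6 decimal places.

[ρ_J] n=142: ρ(B_J) = cos(π/(n+1)) = cos(π/143) = 0.999759.
1 − cos²(π/143) = sin²(π/143) ⇒ √(1−ρ_J²) = sin(π/143) = 0.0219674.
So ω* = 2/1.0219674 = 1.957010 (Young).
ρ_SOR = ω* − 1 ≈ 0.957010.

ρ_SOR = 0.957010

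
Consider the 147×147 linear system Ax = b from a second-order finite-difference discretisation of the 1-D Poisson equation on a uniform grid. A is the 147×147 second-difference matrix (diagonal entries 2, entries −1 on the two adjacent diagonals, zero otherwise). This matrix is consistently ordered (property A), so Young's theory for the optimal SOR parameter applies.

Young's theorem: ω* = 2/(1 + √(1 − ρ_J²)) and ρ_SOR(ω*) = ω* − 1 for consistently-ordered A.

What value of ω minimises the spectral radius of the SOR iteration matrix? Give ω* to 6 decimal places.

n=147: λ(B_J) = 1 − λ(A)/2 = cos(kπ/148); k=1 gives ρ_J = 0.999775.
root = sin(π/148) = 0.0212254  (since 1−cos² = sin²).
ω* = 2/(1 + 0.0212254) = 2/1.0212254 = 1.958432.
ρ(B_{ω*}) = ω*−1 = 0.958432

ω* = 1.958432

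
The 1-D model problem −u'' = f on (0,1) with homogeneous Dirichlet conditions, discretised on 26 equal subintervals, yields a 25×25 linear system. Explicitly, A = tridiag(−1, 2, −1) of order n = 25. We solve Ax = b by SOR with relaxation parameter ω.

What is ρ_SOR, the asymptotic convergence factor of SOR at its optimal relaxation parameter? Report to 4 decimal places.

½·tridiag(1,0,1) at n=25: λ_k = cos(kπ/26); max |λ| at k=1 ⇒ ρ_J = cos(π/26) ≈ 0.9927.
1 − cos²(π/26) = sin²(π/26) ⇒ √(1−ρ_J²) = sin(π/26) = 0.12054.
ω* = 2/(1+0.12054) = 1.7849
ρ_SOR = ω* − 1 ≈ 0.7849.

ρ_SOR = 0.7849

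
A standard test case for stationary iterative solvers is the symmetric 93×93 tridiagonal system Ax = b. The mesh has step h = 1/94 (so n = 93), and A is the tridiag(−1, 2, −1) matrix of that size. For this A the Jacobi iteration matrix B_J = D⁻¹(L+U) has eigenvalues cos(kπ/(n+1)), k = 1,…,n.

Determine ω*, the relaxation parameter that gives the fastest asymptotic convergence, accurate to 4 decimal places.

ω* = 1.9353

[ρ_J] n=93: ρ(B_J) = cos(π/(n+1)) = cos(π/94) = 0.9994.
root = sin(π/94) = 0.03341  (since 1−cos² = sin²).
ω* = 2 / (1 + 0.03341) = 2 / 1.03341 ≈ 1.9353.
At ω = 1.9353 every |λ(B_ω)| = ω−1, so ρ_SOR = 0.9353.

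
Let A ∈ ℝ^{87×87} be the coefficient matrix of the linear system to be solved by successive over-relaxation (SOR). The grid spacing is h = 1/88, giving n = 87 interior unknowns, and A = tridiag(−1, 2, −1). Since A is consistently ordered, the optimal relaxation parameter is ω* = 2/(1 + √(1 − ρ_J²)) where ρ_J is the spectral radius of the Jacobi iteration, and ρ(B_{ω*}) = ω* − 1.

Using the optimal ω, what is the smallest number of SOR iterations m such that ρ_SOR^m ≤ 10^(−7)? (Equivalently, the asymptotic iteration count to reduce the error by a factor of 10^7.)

m = 226

n=87: λ(B_J) = 1 − λ(A)/2 = cos(kπ/88); k=1 gives ρ_J = 0.9993628.
√(1−ρ_J²) = |sin(π/88)| = 0.0356923
So ω* = 2/1.0356923 = 1.9310755 (Young).
Hence ρ(B_{ω*}) = 1.9310755 − 1 = 0.9310755.
7·ln10 = 16.1181; −ln(0.9310755) = 0.0714149; m = ⌈16.1181/0.0714149⌉ = ⌈225.697⌉ = 226.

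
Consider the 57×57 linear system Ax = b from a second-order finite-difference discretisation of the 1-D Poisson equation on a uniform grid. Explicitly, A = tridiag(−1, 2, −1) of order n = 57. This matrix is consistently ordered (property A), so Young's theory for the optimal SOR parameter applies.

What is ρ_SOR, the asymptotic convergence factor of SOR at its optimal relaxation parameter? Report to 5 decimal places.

ρ_SOR = 0.89728

n=57: λ(B_J) = 1 − λ(A)/2 = cos(kπ/58); k=1 gives ρ_J = 0.99853.
1 − cos²(π/58) = sin²(π/58) ⇒ √(1−ρ_J²) = sin(π/58) = 0.054139.
[ω*] 2 ÷ (1 + 0.054139) = 2 ÷ 1.054139 = 1.89728.
[ρ_SOR] ω* − 1 = 0.89728.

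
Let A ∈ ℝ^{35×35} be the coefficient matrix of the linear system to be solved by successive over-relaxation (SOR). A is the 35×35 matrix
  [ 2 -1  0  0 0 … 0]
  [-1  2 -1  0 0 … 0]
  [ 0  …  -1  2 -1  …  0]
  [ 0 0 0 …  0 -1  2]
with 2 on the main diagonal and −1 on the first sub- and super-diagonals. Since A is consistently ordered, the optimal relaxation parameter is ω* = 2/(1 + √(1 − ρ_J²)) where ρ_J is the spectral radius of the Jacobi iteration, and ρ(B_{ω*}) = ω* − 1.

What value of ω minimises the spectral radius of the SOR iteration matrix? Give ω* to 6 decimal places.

ρ_J = max_k |cos(kπ/36)| = cos(π/36) = 0.996195
1 − cos²(π/36) = sin²(π/36) ⇒ √(1−ρ_J²) = sin(π/36) = 0.0871557.
Young: ω* = 2/(1+√(1−ρ_J²)) = 2/(1+0.0871557) = 2/1.0871557 = 1.839663.
and ρ(B_{ω*}) = 1.839663 − 1 = 0.839663.

ω* = 1.839663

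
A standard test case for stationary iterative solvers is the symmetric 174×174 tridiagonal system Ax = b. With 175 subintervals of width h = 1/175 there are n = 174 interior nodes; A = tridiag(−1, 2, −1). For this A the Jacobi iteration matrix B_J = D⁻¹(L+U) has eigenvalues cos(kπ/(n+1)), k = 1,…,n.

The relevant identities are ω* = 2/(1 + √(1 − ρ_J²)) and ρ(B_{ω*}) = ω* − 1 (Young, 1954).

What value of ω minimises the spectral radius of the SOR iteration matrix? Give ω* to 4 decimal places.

½·tridiag(1,0,1) at n=174: λ_k = cos(kπ/175); max |λ| at k=1 ⇒ ρ_J = cos(π/175) ≈ 0.9998.
root = sin(π/175) = 0.01795  (since 1−cos² = sin²).
Then 2/(1+√(1−ρ_J²)) = 2/(1+0.01795); ω* = 2/1.01795 = 1.9647.
and ρ(B_{ω*}) = 1.9647 − 1 = 0.9647.

ω* = 1.9647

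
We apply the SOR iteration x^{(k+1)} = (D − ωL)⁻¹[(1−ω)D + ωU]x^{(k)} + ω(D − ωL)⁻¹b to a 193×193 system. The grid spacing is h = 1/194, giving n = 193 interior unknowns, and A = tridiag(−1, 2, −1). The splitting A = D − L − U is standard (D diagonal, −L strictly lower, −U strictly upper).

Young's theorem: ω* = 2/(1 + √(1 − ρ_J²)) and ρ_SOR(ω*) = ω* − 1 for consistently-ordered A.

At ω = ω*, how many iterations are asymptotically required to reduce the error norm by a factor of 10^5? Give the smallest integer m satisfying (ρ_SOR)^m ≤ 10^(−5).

m = 356

ρ_J = max_k |cos(kπ/194)| = cos(π/194) = 0.9998689
√(1 − cos²(π/194)) = sin(π/194) ≈ 0.0161931.
ω* = 2 / (1 + 0.0161931) = 2 / 1.0161931 ≈ 1.9681299.
[ρ_SOR] ω* − 1 = 0.9681299.
Need (0.9681299)^m ≤ 10^(−5): m ≥ 5·ln10/|ln 0.9681299| = 11.5129/0.032389 = 355.457 ⇒ m = 356.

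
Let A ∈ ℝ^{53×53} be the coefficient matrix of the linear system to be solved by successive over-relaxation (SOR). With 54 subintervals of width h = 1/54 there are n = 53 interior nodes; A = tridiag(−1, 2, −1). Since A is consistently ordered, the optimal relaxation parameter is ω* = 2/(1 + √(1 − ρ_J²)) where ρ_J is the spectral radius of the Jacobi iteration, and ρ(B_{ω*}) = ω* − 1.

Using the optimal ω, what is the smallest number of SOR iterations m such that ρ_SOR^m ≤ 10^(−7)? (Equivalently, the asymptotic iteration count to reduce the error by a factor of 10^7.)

m = 139

[ρ_J] n=53: ρ(B_J) = cos(π/(n+1)) = cos(π/54) = 0.9983082.
√(1 − cos²(π/54)) = sin(π/54) ≈ 0.0581448.
So ω* = 2/1.0581448 = 1.8901005 (Young).
Hence ρ(B_{ω*}) = 1.8901005 − 1 = 0.8901005.
ρ_SOR^m ≤ 10^(−7) ⇔ m ≥ 7·ln10/(−ln 0.8901005) = 16.1181/0.116421 = 138.447; m = ⌈138.447⌉ = 139.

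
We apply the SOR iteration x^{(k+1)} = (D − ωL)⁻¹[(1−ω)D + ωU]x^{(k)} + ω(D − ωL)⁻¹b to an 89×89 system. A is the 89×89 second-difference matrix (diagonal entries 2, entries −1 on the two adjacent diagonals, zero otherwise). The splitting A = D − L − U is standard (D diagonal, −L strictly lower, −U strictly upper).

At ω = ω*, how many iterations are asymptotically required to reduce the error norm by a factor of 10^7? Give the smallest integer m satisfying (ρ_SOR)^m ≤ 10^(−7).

spectrum of D⁻¹(L+U) = {cos(kπ/90) : 1≤k≤89}; ρ_J = cos(π/90) = 0.9993908.
√(1−ρ_J²) simplifies to sin(π/90) = 0.0348995.
Then 2/(1+√(1−ρ_J²)) = 2/(1+0.0348995); ω* = 2/1.0348995 = 1.9325548.
and ρ(B_{ω*}) = 1.9325548 − 1 = 0.9325548.
m ≥ 7·ln10 / (−ln 0.9325548) = 230.828; smallest integer m = 231.

m = 231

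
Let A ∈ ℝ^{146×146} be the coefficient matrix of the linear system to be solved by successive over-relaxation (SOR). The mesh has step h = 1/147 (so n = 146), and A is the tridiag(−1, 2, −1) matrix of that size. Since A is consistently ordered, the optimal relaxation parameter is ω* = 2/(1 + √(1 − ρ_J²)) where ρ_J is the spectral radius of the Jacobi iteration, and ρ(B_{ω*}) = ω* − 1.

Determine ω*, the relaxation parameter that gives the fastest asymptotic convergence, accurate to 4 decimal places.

ρ_J = max_k |cos(kπ/147)| = cos(π/147) = 0.9998
1 − cos²(π/147) = sin²(π/147) ⇒ √(1−ρ_J²) = sin(π/147) = 0.02137.
ω* = 2/(1 + 0.02137) = 2/1.02137 = 1.9582.
and ρ(B_{ω*}) = 1.9582 − 1 = 0.9582.

ω* = 1.9582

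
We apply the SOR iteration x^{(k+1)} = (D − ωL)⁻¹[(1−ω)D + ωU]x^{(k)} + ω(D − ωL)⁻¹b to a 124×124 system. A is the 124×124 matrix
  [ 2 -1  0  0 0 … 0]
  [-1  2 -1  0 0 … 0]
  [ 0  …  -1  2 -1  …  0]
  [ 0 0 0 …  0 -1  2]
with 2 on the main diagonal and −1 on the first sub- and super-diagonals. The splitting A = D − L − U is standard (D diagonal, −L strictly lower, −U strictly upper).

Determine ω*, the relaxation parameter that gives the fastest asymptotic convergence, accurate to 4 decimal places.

ω* = 1.9510

ρ_J = max_k |cos(kπ/125)| = cos(π/125) = 0.9997
√(1−ρ_J²) = |sin(π/125)| = 0.02513
ω* = 2/(1+0.02513) = 1.9510
ρ(B_{ω*}) = ω*−1 = 0.9510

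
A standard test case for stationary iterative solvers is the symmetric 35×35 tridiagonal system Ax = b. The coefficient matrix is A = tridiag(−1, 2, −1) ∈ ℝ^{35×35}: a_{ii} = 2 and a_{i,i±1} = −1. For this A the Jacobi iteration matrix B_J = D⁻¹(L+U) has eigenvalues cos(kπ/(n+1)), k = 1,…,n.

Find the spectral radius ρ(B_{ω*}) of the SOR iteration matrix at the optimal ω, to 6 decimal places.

ρ_SOR = 0.839663

n=35: λ(B_J) = 1 − λ(A)/2 = cos(kπ/36); k=1 gives ρ_J = 0.996195.
√(1 − cos²(π/36)) = sin(π/36) ≈ 0.0871557.
So ω* = 2/1.0871557 = 1.839663 (Young).
Hence ρ(B_{ω*}) = 1.839663 − 1 = 0.839663.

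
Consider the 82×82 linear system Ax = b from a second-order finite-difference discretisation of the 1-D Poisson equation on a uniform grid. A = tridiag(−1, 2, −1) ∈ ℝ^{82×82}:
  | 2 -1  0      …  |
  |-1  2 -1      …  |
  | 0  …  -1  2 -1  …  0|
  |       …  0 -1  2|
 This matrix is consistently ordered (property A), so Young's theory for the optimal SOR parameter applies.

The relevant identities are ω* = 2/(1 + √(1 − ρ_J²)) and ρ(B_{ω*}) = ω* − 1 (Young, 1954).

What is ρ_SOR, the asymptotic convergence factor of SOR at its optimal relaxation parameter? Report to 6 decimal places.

ρ_SOR = 0.927077

[ρ_J] n=82: ρ(B_J) = cos(π/(n+1)) = cos(π/83) = 0.999284.
√(1−ρ_J²) = |sin(π/83)| = 0.0378415
Then 2/(1+√(1−ρ_J²)) = 2/(1+0.0378415); ω* = 2/1.0378415 = 1.927077.
At ω = 1.927077 every |λ(B_ω)| = ω−1, so ρ_SOR = 0.927077.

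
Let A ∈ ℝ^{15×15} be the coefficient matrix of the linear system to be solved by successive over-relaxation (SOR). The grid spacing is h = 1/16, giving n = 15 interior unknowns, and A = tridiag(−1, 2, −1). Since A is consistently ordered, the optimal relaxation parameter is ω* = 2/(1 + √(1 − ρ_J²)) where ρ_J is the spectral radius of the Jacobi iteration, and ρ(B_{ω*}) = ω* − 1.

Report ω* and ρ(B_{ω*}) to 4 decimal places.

ω* = 1.6735, ρ_SOR = 0.6735

n=15: λ(B_J) = 1 − λ(A)/2 = cos(kπ/16); k=1 gives ρ_J = 0.9808.
√(1−ρ_J²) = |sin(π/16)| = 0.19509
ω* = 2 / (1 + 0.19509) = 2 / 1.19509 ≈ 1.6735.
ρ_SOR = ω* − 1 ≈ 0.6735.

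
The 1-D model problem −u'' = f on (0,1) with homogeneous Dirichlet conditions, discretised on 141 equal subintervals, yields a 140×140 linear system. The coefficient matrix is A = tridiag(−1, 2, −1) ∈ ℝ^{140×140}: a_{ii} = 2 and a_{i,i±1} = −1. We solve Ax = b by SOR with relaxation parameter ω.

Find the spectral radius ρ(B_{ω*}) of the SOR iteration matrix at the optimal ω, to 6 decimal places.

ρ_SOR = 0.956413

spectrum of D⁻¹(L+U) = {cos(kπ/141) : 1≤k≤140}; ρ_J = cos(π/141) = 0.999752.
√(1−ρ_J²) = |sin(π/141)| = 0.0222790
ω* = 2 / (1 + 0.0222790) = 2 / 1.0222790 ≈ 1.956413.
At ω = 1.956413 every |λ(B_ω)| = ω−1, so ρ_SOR = 0.956413.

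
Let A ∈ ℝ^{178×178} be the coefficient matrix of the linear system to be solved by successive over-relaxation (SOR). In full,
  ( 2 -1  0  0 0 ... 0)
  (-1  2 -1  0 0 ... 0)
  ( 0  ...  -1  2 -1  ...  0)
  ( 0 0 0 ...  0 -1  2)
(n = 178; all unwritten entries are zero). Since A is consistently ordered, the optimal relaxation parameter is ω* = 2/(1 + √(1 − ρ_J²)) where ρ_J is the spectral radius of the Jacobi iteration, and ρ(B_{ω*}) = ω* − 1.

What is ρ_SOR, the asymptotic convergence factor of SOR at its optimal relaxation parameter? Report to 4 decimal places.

ρ_SOR = 0.9655

[ρ_J] n=178: ρ(B_J) = cos(π/(n+1)) = cos(π/179) = 0.9998.
1 − cos²(π/179) = sin²(π/179) ⇒ √(1−ρ_J²) = sin(π/179) = 0.01755.
So ω* = 2/1.01755 = 1.9655 (Young).
[ρ_SOR] ω* − 1 = 0.9655.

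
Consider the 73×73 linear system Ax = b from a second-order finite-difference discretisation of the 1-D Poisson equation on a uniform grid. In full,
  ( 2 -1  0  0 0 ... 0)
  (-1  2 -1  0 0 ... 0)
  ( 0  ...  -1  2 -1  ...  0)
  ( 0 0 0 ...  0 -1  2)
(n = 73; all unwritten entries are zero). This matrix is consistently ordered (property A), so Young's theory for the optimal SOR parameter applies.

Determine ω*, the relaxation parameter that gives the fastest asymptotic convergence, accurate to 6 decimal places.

B_J for the 73×73 system has eigenvalues cos(kπ/74); ρ_J = cos(π/74) = 0.999099.
1 − cos²(π/74) = sin²(π/74) ⇒ √(1−ρ_J²) = sin(π/74) = 0.0424412.
ω* = 2 / (1 + 0.0424412) = 2 / 1.0424412 ≈ 1.918573.
and ρ(B_{ω*}) = 1.918573 − 1 = 0.918573.

ω* = 1.918573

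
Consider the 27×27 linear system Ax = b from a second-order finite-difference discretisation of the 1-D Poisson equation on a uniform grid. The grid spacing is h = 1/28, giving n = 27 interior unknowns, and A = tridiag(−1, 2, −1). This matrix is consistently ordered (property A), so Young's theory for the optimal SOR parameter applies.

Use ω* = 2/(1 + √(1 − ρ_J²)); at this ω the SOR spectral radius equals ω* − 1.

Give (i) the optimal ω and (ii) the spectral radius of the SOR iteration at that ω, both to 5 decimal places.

[ρ_J] n=27: ρ(B_J) = cos(π/(n+1)) = cos(π/28) = 0.99371.
√(1−ρ_J²) simplifies to sin(π/28) = 0.111964.
ω* = 2/(1+0.111964) = 1.79862
ρ_SOR = ω* − 1 ≈ 0.79862.

ω* = 1.79862, ρ_SOR = 0.79862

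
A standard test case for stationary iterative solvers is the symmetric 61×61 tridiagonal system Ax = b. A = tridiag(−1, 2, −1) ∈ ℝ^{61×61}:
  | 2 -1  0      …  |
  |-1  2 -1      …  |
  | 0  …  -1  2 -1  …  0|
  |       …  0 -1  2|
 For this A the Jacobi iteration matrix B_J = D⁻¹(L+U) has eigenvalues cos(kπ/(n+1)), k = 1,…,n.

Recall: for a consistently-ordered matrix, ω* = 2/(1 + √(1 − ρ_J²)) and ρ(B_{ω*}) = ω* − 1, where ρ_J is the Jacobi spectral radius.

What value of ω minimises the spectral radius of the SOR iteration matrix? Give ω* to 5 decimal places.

n=61: λ(B_J) = 1 − λ(A)/2 = cos(kπ/62); k=1 gives ρ_J = 0.99872.
√(1 − cos²(π/62)) = sin(π/62) ≈ 0.050649.
[ω*] 2 ÷ (1 + 0.050649) = 2 ÷ 1.050649 = 1.90359.
ρ(B_{ω*}) = ω*−1 = 0.90359

ω* = 1.90359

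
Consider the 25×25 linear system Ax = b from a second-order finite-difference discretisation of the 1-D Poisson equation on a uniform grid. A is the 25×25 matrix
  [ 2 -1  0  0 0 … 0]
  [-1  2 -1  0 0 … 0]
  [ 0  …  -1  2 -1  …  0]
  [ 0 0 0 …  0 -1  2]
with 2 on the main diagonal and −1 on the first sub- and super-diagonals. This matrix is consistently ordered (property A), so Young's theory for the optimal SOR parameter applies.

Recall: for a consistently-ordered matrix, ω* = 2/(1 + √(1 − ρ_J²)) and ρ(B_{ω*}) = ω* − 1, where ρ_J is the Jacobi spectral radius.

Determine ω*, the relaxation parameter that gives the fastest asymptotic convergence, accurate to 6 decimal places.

½·tridiag(1,0,1) at n=25: λ_k = cos(kπ/26); max |λ| at k=1 ⇒ ρ_J = cos(π/26) ≈ 0.992709.
1 − cos²(π/26) = sin²(π/26) ⇒ √(1−ρ_J²) = sin(π/26) = 0.1205367.
ω* = 2/(1 + 0.1205367) = 2/1.1205367 = 1.784859.
ρ_SOR = ω* − 1 = 1.784859 − 1 = 0.784859.

ω* = 1.784859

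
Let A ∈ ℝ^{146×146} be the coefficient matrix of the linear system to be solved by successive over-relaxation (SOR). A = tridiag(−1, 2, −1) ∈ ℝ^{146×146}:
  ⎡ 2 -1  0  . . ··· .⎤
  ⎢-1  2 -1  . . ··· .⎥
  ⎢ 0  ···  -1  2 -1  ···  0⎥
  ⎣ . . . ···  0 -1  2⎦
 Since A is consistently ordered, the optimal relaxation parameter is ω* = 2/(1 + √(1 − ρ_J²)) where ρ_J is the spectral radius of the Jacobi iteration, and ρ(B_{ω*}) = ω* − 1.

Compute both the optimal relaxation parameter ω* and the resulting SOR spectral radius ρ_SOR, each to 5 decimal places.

[ρ_J] n=146: ρ(B_J) = cos(π/(n+1)) = cos(π/147) = 0.99977.
root = sin(π/147) = 0.021370  (since 1−cos² = sin²).
Then 2/(1+√(1−ρ_J²)) = 2/(1+0.021370); ω* = 2/1.021370 = 1.95815.
[ρ_SOR] ω* − 1 = 0.95815.

ω* = 1.95815, ρ_SOR = 0.95815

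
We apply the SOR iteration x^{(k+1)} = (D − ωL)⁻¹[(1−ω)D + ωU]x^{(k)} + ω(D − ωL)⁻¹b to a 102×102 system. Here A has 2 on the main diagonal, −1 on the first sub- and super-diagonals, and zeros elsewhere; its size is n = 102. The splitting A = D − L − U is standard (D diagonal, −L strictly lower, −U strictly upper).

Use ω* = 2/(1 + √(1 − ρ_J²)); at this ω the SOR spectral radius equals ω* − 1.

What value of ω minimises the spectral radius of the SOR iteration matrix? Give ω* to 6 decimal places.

spectrum of D⁻¹(L+U) = {cos(kπ/103) : 1≤k≤102}; ρ_J = cos(π/103) = 0.999535.
√(1−ρ_J²) simplifies to sin(π/103) = 0.0304962.
Then 2/(1+√(1−ρ_J²)) = 2/(1+0.0304962); ω* = 2/1.0304962 = 1.940813.
Hence ρ(B_{ω*}) = 1.940813 − 1 = 0.940813.

ω* = 1.940813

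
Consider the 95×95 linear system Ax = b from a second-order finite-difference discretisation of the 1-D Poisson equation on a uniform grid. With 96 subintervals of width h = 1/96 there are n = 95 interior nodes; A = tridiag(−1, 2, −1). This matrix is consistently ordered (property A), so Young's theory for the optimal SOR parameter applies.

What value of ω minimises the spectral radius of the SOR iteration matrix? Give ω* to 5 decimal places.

ω* = 1.93664

B_J for the 95×95 system has eigenvalues cos(kπ/96); ρ_J = cos(π/96) = 0.99946.
√(1−ρ_J²) = |sin(π/96)| = 0.032719
Young: ω* = 2/(1+√(1−ρ_J²)) = 2/(1+0.032719) = 2/1.032719 = 1.93664.
Hence ρ(B_{ω*}) = 1.93664 − 1 = 0.93664.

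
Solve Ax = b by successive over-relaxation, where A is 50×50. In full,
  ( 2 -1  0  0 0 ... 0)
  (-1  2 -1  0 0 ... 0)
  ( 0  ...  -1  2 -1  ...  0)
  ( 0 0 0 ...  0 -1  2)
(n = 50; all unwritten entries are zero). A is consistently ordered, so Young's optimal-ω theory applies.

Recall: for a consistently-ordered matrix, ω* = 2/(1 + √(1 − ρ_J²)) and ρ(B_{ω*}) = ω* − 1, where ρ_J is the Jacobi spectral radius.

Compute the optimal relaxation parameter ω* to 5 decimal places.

[ρ_J] n=50: ρ(B_J) = cos(π/(n+1)) = cos(π/51) = 0.99810.
root = sin(π/51) = 0.061561  (since 1−cos² = sin²).
ω* = 2 / (1 + 0.061561) = 2 / 1.061561 ≈ 1.88402.
ρ(B_{ω*}) = ω*−1 = 0.88402

ω* = 1.88402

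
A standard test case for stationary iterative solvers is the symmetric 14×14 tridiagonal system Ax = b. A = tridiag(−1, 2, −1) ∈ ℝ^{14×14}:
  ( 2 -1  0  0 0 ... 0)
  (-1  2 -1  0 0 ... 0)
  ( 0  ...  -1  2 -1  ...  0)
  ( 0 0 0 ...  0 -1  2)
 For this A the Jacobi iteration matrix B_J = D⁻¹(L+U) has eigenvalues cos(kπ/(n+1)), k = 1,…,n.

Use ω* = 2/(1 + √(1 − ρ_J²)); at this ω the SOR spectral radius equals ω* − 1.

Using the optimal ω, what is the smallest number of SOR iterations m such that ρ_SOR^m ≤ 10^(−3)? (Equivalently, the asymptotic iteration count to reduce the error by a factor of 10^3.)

m = 17

With n=14, ρ(Jacobi) = cos(π/15) = 0.9781476.
√(1 − cos²(π/15)) = sin(π/15) ≈ 0.2079117.
So ω* = 2/1.2079117 = 1.6557502 (Young).
ρ_SOR = ω* − 1 ≈ 0.6557502.
(0.6557502)^m ≤ 10^{−3}  ⇒  m·ln(0.6557502) ≤ −3·ln10  ⇒  m ≥ 16.370  ⇒  m = 17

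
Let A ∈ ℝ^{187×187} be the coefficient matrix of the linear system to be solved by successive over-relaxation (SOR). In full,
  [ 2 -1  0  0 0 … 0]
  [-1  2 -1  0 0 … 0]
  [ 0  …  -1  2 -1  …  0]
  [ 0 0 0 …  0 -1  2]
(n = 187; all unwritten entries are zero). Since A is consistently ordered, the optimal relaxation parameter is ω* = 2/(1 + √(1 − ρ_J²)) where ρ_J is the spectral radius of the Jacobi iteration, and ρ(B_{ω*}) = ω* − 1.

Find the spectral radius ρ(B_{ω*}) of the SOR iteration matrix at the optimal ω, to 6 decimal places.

ρ_SOR = 0.967130

[ρ_J] n=187: ρ(B_J) = cos(π/(n+1)) = cos(π/188) = 0.999860.
√(1 − cos²(π/188)) = sin(π/188) ≈ 0.0167098.
ω* = 2/(1+0.0167098) = 1.967130
Hence ρ(B_{ω*}) = 1.967130 − 1 = 0.967130.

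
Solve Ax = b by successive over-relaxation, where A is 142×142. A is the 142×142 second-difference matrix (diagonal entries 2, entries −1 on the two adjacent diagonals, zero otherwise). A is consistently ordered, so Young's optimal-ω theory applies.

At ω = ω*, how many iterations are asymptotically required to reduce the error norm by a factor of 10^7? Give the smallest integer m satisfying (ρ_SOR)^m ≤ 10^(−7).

m = 367

[ρ_J] n=142: ρ(B_J) = cos(π/(n+1)) = cos(π/143) = 0.9997587.
1 − cos²(π/143) = sin²(π/143) ⇒ √(1−ρ_J²) = sin(π/143) = 0.0219674.
ω* = 2/(1+0.0219674) = 1.9570096
and ρ(B_{ω*}) = 1.9570096 − 1 = 0.9570096.
For 7 digits: m = 7·ln10 / (−ln 0.9570096) = 16.1181/0.0439419 = 366.805; round up → m = 367.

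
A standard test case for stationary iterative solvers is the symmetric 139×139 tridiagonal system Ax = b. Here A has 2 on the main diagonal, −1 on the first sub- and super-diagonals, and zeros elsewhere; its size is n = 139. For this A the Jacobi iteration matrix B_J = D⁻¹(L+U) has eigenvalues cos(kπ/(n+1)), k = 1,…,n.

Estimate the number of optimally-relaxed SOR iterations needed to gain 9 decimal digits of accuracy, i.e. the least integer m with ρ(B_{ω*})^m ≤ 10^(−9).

m = 462

ρ_J = max_k |cos(kπ/140)| = cos(π/140) = 0.9997482
root = sin(π/140) = 0.0224381  (since 1−cos² = sin²).
ω* = 2/(1 + 0.0224381) = 2/1.0224381 = 1.9561086.
ρ_SOR = ω* − 1 ≈ 0.9561086.
9·ln10 = 20.7233; −ln(0.9561086) = 0.0448838; m = ⌈20.7233/0.0448838⌉ = ⌈461.710⌉ = 462.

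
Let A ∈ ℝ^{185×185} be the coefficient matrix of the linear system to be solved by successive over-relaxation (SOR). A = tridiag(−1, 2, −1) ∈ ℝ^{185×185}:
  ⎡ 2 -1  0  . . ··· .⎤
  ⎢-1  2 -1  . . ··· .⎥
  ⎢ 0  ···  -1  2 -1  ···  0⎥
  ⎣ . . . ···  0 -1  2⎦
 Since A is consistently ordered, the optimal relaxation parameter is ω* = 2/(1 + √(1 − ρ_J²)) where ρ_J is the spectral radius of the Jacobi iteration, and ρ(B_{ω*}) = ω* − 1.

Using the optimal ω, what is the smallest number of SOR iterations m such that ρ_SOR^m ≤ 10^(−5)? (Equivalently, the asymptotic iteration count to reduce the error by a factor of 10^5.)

m = 341

ρ_J = max_k |cos(kπ/186)| = cos(π/186) = 0.9998574
√(1−ρ_J²) simplifies to sin(π/186) = 0.0168895.
Then 2/(1+√(1−ρ_J²)) = 2/(1+0.0168895); ω* = 2/1.0168895 = 1.9667820.
and ρ(B_{ω*}) = 1.9667820 − 1 = 0.9667820.
5·ln10 = 11.5129; −ln(0.9667820) = 0.0337822; m = ⌈11.5129/0.0337822⌉ = ⌈340.798⌉ = 341.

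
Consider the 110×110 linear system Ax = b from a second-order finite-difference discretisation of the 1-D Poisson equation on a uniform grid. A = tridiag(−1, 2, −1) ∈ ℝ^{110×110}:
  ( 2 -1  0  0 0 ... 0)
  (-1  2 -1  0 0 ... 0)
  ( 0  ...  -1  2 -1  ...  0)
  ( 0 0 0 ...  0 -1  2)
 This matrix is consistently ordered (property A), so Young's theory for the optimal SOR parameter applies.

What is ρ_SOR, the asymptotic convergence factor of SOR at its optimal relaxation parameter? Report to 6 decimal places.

ρ_SOR = 0.944960

With n=110, ρ(Jacobi) = cos(π/111) = 0.999600.
√(1 − cos²(π/111)) = sin(π/111) ≈ 0.0282989.
ω* = 2 / (1 + 0.0282989) = 2 / 1.0282989 ≈ 1.944960.
ρ_SOR = ω* − 1 ≈ 0.944960.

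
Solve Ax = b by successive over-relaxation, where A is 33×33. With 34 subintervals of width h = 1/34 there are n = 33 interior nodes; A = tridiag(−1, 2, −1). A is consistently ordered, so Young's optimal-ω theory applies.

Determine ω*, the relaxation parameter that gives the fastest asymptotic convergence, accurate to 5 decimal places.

With n=33, ρ(Jacobi) = cos(π/34) = 0.99573.
√(1 − cos²(π/34)) = sin(π/34) ≈ 0.092268.
Then 2/(1+√(1−ρ_J²)) = 2/(1+0.092268); ω* = 2/1.092268 = 1.83105.
At ω = 1.83105 every |λ(B_ω)| = ω−1, so ρ_SOR = 0.83105.

ω* = 1.83105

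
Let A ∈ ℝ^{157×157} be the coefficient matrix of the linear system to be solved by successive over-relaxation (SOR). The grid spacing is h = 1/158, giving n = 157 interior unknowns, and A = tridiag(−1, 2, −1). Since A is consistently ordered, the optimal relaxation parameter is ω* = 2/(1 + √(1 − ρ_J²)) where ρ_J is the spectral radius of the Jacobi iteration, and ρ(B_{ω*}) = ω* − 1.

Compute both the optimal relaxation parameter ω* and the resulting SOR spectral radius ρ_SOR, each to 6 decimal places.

ρ_J = max_k |cos(kπ/158)| = cos(π/158) = 0.999802
1 − cos²(π/158) = sin²(π/158) ⇒ √(1−ρ_J²) = sin(π/158) = 0.0198822.
So ω* = 2/1.0198822 = 1.961011 (Young).
and ρ(B_{ω*}) = 1.961011 − 1 = 0.961011.

ω* = 1.961011, ρ_SOR = 0.961011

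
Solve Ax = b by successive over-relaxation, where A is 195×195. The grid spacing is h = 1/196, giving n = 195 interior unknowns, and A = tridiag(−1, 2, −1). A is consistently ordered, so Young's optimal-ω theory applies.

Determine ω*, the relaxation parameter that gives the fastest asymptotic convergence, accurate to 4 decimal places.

ω* = 1.9684

½·tridiag(1,0,1) at n=195: λ_k = cos(kπ/196); max |λ| at k=1 ⇒ ρ_J = cos(π/196) ≈ 0.9999.
√(1−ρ_J²) = |sin(π/196)| = 0.01603
ω* = 2/(1 + 0.01603) = 2/1.01603 = 1.9684.
Hence ρ(B_{ω*}) = 1.9684 − 1 = 0.9684.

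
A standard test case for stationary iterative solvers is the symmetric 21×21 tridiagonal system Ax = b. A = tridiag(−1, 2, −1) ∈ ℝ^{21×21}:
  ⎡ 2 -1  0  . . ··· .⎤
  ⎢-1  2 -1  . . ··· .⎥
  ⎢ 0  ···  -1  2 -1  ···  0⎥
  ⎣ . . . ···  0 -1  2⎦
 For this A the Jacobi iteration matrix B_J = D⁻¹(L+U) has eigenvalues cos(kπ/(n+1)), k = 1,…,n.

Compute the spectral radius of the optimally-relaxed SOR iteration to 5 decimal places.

ρ_J = max_k |cos(kπ/22)| = cos(π/22) = 0.98982
√(1−ρ_J²) = |sin(π/22)| = 0.142315
ω* = 2 / (1 + 0.142315) = 2 / 1.142315 ≈ 1.75083.
ρ_SOR = ω* − 1 ≈ 0.75083.

ρ_SOR = 0.75083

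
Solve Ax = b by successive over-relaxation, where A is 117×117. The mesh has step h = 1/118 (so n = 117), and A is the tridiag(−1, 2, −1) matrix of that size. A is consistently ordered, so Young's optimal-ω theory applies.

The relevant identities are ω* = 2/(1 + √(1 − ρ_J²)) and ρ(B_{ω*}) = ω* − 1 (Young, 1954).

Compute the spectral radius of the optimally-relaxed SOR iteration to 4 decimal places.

ρ_SOR = 0.9481

B_J for the 117×117 system has eigenvalues cos(kπ/118); ρ_J = cos(π/118) = 0.9996.
√(1−ρ_J²) = |sin(π/118)| = 0.02662
Then 2/(1+√(1−ρ_J²)) = 2/(1+0.02662); ω* = 2/1.02662 = 1.9481.
At ω = 1.9481 every |λ(B_ω)| = ω−1, so ρ_SOR = 0.9481.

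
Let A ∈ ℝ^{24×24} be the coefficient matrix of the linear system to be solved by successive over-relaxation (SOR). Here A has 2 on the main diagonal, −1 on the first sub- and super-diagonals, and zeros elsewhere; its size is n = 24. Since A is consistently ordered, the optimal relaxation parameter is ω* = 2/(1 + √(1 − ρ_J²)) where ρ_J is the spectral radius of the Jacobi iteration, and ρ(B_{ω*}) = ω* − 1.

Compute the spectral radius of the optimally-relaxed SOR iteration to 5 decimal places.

B_J for the 24×24 system has eigenvalues cos(kπ/25); ρ_J = cos(π/25) = 0.99211.
√(1 − cos²(π/25)) = sin(π/25) ≈ 0.125333.
So ω* = 2/1.125333 = 1.77725 (Young).
Hence ρ(B_{ω*}) = 1.77725 − 1 = 0.77725.

ρ_SOR = 0.77725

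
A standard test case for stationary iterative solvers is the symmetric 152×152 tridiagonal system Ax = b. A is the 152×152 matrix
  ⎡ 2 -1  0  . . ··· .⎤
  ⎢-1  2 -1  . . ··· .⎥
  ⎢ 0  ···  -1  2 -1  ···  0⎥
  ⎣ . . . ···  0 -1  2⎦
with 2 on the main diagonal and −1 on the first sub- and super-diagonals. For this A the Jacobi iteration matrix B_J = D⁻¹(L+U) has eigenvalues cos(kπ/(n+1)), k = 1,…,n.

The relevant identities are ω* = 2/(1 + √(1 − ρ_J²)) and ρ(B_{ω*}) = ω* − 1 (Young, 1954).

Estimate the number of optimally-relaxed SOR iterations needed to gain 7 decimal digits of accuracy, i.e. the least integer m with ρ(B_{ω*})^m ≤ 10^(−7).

m = 393

spectrum of D⁻¹(L+U) = {cos(kπ/153) : 1≤k≤152}; ρ_J = cos(π/153) = 0.9997892.
√(1 − cos²(π/153)) = sin(π/153) ≈ 0.0205318.
So ω* = 2/1.0205318 = 1.9597625 (Young).
ρ_SOR = ω* − 1 ≈ 0.9597625.
(0.9597625)^m ≤ 10^{−7}  ⇒  m·ln(0.9597625) ≤ −7·ln10  ⇒  m ≥ 392.460  ⇒  m = 393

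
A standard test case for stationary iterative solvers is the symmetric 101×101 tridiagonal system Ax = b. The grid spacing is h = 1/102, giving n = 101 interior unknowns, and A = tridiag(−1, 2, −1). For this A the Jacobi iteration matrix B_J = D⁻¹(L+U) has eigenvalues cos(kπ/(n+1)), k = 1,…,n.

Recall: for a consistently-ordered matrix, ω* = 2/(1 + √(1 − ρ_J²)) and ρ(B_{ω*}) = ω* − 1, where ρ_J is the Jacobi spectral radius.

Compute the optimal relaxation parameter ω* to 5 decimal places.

ρ_J = max_k |cos(kπ/102)| = cos(π/102) = 0.99953
1 − cos²(π/102) = sin²(π/102) ⇒ √(1−ρ_J²) = sin(π/102) = 0.030795.
ω* = 2/(1 + 0.030795) = 2/1.030795 = 1.94025.
ρ_SOR = ω* − 1 = 1.94025 − 1 = 0.94025.

ω* = 1.94025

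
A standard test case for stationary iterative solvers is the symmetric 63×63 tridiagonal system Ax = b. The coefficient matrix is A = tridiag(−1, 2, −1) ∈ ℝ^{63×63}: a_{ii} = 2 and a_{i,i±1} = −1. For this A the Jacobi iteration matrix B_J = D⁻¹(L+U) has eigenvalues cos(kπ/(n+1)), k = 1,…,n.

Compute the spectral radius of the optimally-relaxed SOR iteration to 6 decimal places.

ρ_SOR = 0.906455

n=63: λ(B_J) = 1 − λ(A)/2 = cos(kπ/64); k=1 gives ρ_J = 0.998795.
√(1 − cos²(π/64)) = sin(π/64) ≈ 0.0490677.
ω* = 2/(1+0.0490677) = 1.906455
ρ_SOR = ω* − 1 = 1.906455 − 1 = 0.906455.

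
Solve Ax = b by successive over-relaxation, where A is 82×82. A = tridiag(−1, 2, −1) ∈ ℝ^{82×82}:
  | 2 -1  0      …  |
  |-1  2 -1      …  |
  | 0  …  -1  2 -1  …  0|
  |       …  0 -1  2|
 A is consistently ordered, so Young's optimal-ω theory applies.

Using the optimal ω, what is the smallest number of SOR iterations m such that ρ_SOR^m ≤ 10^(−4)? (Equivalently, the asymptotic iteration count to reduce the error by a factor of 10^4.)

m = 122

With n=82, ρ(Jacobi) = cos(π/83) = 0.9992838.
√(1−ρ_J²) = |sin(π/83)| = 0.0378415
So ω* = 2/1.0378415 = 1.9270765 (Young).
At ω = 1.9270765 every |λ(B_ω)| = ω−1, so ρ_SOR = 0.9270765.
m ≥ 4·ln10 / (−ln 0.9270765) = 121.638; smallest integer m = 122.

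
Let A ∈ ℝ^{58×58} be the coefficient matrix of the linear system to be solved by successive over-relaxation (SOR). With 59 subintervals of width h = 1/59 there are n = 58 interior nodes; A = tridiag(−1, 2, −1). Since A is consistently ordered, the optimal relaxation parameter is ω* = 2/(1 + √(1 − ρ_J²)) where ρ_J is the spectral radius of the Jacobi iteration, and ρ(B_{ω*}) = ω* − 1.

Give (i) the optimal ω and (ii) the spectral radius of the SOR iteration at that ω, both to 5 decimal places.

ω* = 1.89893, ρ_SOR = 0.89893

spectrum of D⁻¹(L+U) = {cos(kπ/59) : 1≤k≤58}; ρ_J = cos(π/59) = 0.99858.
1 − cos²(π/59) = sin²(π/59) ⇒ √(1−ρ_J²) = sin(π/59) = 0.053222.
Young: ω* = 2/(1+√(1−ρ_J²)) = 2/(1+0.053222) = 2/1.053222 = 1.89893.
Hence ρ(B_{ω*}) = 1.89893 − 1 = 0.89893.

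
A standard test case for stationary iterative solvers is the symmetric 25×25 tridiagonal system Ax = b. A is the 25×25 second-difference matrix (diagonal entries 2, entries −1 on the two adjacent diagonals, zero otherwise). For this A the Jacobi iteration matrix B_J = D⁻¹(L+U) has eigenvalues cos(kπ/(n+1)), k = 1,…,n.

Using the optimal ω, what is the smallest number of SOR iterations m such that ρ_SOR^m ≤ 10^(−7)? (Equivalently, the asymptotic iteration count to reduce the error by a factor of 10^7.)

m = 67

n=25: λ(B_J) = 1 − λ(A)/2 = cos(kπ/26); k=1 gives ρ_J = 0.9927089.
root = sin(π/26) = 0.1205367  (since 1−cos² = sin²).
Then 2/(1+√(1−ρ_J²)) = 2/(1+0.1205367); ω* = 2/1.1205367 = 1.7848590.
ρ(B_{ω*}) = ω*−1 = 0.7848590
For 7 digits: m = 7·ln10 / (−ln 0.7848590) = 16.1181/0.242251 = 66.535; round up → m = 67.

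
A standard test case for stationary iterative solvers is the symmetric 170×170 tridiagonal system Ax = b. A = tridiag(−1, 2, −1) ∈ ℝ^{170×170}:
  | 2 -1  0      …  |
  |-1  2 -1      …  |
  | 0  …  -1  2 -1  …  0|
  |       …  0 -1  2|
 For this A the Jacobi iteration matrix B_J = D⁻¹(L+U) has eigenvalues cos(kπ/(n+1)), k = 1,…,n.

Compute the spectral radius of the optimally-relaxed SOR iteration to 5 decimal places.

n=170: λ(B_J) = 1 − λ(A)/2 = cos(kπ/171); k=1 gives ρ_J = 0.99983.
1 − cos²(π/171) = sin²(π/171) ⇒ √(1−ρ_J²) = sin(π/171) = 0.018371.
Young: ω* = 2/(1+√(1−ρ_J²)) = 2/(1+0.018371) = 2/1.018371 = 1.96392.
and ρ(B_{ω*}) = 1.96392 − 1 = 0.96392.

ρ_SOR = 0.96392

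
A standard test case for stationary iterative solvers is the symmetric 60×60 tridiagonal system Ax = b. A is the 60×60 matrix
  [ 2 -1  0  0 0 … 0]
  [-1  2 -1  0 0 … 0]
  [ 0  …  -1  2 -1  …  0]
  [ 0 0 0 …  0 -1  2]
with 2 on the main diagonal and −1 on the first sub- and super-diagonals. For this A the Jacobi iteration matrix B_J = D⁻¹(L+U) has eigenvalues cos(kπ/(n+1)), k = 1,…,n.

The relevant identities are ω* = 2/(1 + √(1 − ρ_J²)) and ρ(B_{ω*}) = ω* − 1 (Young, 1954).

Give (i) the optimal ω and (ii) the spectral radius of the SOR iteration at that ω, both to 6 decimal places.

ω* = 1.902083, ρ_SOR = 0.902083

B_J for the 60×60 system has eigenvalues cos(kπ/61); ρ_J = cos(π/61) = 0.998674.
1 − cos²(π/61) = sin²(π/61) ⇒ √(1−ρ_J²) = sin(π/61) = 0.0514788.
Then 2/(1+√(1−ρ_J²)) = 2/(1+0.0514788); ω* = 2/1.0514788 = 1.902083.
ρ_SOR = ω* − 1 ≈ 0.902083.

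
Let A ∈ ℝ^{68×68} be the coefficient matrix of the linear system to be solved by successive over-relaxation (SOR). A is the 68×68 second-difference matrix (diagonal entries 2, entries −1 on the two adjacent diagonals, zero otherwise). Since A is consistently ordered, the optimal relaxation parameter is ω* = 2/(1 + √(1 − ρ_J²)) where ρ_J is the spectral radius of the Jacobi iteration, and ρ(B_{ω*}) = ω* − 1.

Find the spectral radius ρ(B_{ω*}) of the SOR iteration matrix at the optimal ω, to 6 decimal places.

B_J for the 68×68 system has eigenvalues cos(kπ/69); ρ_J = cos(π/69) = 0.998964.
√(1−ρ_J²) simplifies to sin(π/69) = 0.0455146.
ω* = 2 / (1 + 0.0455146) = 2 / 1.0455146 ≈ 1.912934.
ρ(B_{ω*}) = ω*−1 = 0.912934

ρ_SOR = 0.912934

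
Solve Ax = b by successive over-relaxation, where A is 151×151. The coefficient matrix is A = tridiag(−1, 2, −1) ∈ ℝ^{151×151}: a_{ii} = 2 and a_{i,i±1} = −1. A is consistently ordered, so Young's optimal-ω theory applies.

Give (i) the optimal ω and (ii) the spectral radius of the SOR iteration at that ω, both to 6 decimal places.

½·tridiag(1,0,1) at n=151: λ_k = cos(kπ/152); max |λ| at k=1 ⇒ ρ_J = cos(π/152) ≈ 0.999786.
1 − cos²(π/152) = sin²(π/152) ⇒ √(1−ρ_J²) = sin(π/152) = 0.0206669.
Then 2/(1+√(1−ρ_J²)) = 2/(1+0.0206669); ω* = 2/1.0206669 = 1.959503.
ρ_SOR = ω* − 1 = 1.959503 − 1 = 0.959503.

ω* = 1.959503, ρ_SOR = 0.959503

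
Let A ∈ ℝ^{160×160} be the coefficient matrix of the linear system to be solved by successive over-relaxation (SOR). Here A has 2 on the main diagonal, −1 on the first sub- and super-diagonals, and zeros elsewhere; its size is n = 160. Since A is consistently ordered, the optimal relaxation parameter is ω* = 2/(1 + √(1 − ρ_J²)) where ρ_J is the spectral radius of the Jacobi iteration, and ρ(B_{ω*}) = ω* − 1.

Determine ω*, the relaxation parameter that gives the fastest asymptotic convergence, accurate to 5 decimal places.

ω* = 1.96172

n=160: λ(B_J) = 1 − λ(A)/2 = cos(kπ/161); k=1 gives ρ_J = 0.99981.
√(1 − cos²(π/161)) = sin(π/161) ≈ 0.019512.
[ω*] 2 ÷ (1 + 0.019512) = 2 ÷ 1.019512 = 1.96172.
ρ(B_{ω*}) = ω*−1 = 0.96172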